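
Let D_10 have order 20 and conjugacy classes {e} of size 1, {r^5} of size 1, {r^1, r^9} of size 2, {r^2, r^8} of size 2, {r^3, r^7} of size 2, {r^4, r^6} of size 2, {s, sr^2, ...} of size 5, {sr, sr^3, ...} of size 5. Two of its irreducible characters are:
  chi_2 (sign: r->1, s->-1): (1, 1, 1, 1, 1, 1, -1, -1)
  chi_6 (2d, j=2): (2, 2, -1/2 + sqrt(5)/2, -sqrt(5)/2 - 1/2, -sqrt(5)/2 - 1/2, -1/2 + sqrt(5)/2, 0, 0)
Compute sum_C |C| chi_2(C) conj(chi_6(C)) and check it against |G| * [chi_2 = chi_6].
Sum = 0; so <chi_2, chi_6> = 0 (distinct irreducibles are orthogonal).

Why: Compute term by term over conjugacy classes (|C| * chi_2(C) * conj(chi_6(C))):
  1*(1)*conj(2) + 1*(1)*conj(2) + 2*(1)*conj(-1/2 + sqrt(5)/2) + 2*(1)*conj(-sqrt(5)/2 - 1/2) + 2*(1)*conj(-sqrt(5)/2 - 1/2) + 2*(1)*conj(-1/2 + sqrt(5)/2) + 5*(-1)*conj(0) + 5*(-1)*conj(0)
  = (2) + (2) + (-1 + sqrt(5)) + (-sqrt(5) - 1) + (-sqrt(5) - 1) + (-1 + sqrt(5)) + (0) + (0)
  = 0.
Dividing by |G| = 20 gives 0/20 = 0, matching the row-orthogonality relation <chi_2, chi_6> = [chi_2 = chi_6].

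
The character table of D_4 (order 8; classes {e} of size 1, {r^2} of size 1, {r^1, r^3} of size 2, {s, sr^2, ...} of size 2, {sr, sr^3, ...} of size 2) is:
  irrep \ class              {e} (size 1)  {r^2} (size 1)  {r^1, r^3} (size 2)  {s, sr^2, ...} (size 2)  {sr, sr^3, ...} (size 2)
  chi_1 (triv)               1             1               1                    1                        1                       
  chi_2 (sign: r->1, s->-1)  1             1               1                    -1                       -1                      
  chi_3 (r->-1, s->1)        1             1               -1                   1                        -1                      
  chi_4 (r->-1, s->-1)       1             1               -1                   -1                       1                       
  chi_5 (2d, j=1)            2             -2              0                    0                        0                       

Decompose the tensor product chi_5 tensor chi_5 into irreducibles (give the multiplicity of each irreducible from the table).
chi_5 tensor chi_5 = chi_1 + chi_2 + chi_3 + chi_4 (all other irreducibles have multiplicity 0).

Explanation: The character of a tensor product is the pointwise product (chi_5 * chi_5)(C) = chi_5(C) * chi_5(C):
  {e}: (2)*(2), {r^2}: (-2)*(-2), {r^1, r^3}: (0)*(0), {s, sr^2, ...}: (0)*(0), {sr, sr^3, ...}: (0)*(0)
so (chi_5 * chi_5) takes values
  {e} -> 4, {r^2} -> 4, {r^1, r^3} -> 0, {s, sr^2, ...} -> 0, {sr, sr^3, ...} -> 0.
Now take the inner product of this character with each irreducible chi from the table, <chi_5*chi_5, chi> = (1/8) sum_C |C| (chi_5*chi_5)(C) conj(chi(C)):
  <chi_5*chi_5, chi_1> = (1/8)[1*(4)*conj(1) + 1*(4)*conj(1) + 2*(0)*conj(1) + 2*(0)*conj(1) + 2*(0)*conj(1)]
      = (1/8)[(4) + (4) + (0) + (0) + (0)] = 8/8 = 1
  <chi_5*chi_5, chi_2> = (1/8)[1*(4)*conj(1) + 1*(4)*conj(1) + 2*(0)*conj(1) + 2*(0)*conj(-1) + 2*(0)*conj(-1)]
      = (1/8)[(4) + (4) + (0) + (0) + (0)] = 8/8 = 1
  <chi_5*chi_5, chi_3> = (1/8)[1*(4)*conj(1) + 1*(4)*conj(1) + 2*(0)*conj(-1) + 2*(0)*conj(1) + 2*(0)*conj(-1)]
      = (1/8)[(4) + (4) + (0) + (0) + (0)] = 8/8 = 1
  <chi_5*chi_5, chi_4> = (1/8)[1*(4)*conj(1) + 1*(4)*conj(1) + 2*(0)*conj(-1) + 2*(0)*conj(-1) + 2*(0)*conj(1)]
      = (1/8)[(4) + (4) + (0) + (0) + (0)] = 8/8 = 1
  <chi_5*chi_5, chi_5> = (1/8)[1*(4)*conj(2) + 1*(4)*conj(-2) + 2*(0)*conj(0) + 2*(0)*conj(0) + 2*(0)*conj(0)]
      = (1/8)[(8) + (-8) + (0) + (0) + (0)] = 0/8 = 0
Hence the multiplicities are chi_1: 1, chi_2: 1, chi_3: 1, chi_4: 1. Dimension check: dim(chi_5)*dim(chi_5) = 2*2 = 4 and sum (mult * dim) = 1*1 + 1*1 + 1*1 + 1*1 = 4.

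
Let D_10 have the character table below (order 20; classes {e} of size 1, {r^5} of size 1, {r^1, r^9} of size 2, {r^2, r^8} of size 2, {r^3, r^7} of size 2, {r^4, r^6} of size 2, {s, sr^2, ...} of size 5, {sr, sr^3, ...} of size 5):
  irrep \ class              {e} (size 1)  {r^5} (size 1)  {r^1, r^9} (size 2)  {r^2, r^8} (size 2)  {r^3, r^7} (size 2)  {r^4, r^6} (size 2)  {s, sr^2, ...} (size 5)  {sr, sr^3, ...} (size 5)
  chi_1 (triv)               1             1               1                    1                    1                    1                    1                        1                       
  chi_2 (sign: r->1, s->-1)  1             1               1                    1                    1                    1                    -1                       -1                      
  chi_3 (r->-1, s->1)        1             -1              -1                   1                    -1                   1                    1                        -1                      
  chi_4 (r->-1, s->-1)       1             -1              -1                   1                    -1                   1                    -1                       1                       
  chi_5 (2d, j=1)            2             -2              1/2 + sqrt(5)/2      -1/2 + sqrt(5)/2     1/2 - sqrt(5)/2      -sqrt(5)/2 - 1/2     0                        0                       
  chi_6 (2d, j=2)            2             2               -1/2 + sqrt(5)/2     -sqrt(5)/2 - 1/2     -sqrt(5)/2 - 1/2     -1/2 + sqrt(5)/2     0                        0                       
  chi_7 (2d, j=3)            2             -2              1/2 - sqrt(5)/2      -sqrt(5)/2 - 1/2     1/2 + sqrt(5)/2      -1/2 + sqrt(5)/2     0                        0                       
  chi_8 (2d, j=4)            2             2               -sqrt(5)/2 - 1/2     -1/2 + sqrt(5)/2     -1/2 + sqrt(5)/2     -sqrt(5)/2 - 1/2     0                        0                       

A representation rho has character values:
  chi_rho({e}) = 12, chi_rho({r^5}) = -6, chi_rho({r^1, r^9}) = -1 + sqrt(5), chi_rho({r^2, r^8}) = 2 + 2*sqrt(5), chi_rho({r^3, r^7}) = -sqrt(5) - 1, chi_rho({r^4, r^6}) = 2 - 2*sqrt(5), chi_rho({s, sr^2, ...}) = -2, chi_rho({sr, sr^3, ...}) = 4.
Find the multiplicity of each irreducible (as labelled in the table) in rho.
Multiplicities: chi_1: 1, chi_2: 0, chi_3: 0, chi_4: 3, chi_5: 3, chi_6: 0, chi_7: 0, chi_8: 1.

Argument: Use <chi_rho, chi> = (1/|G|) sum_C |C| * chi_rho(C) * conj(chi(C)) with |G| = 20 for each irreducible chi in the table:
  <chi_rho, chi_1> = (1/20)[1*(12)*conj(1) + 1*(-6)*conj(1) + 2*(-1 + sqrt(5))*conj(1) + 2*(2 + 2*sqrt(5))*conj(1) + 2*(-sqrt(5) - 1)*conj(1) + 2*(2 - 2*sqrt(5))*conj(1) + 5*(-2)*conj(1) + 5*(4)*conj(1)]
      = (1/20)[(12) + (-6) + (-2 + 2*sqrt(5)) + (4 + 4*sqrt(5)) + (-2*sqrt(5) - 2) + (4 - 4*sqrt(5)) + (-10) + (20)] = 20/20 = 1
  <chi_rho, chi_2> = (1/20)[1*(12)*conj(1) + 1*(-6)*conj(1) + 2*(-1 + sqrt(5))*conj(1) + 2*(2 + 2*sqrt(5))*conj(1) + 2*(-sqrt(5) - 1)*conj(1) + 2*(2 - 2*sqrt(5))*conj(1) + 5*(-2)*conj(-1) + 5*(4)*conj(-1)]
      = (1/20)[(12) + (-6) + (-2 + 2*sqrt(5)) + (4 + 4*sqrt(5)) + (-2*sqrt(5) - 2) + (4 - 4*sqrt(5)) + (10) + (-20)] = 0/20 = 0
  <chi_rho, chi_3> = (1/20)[1*(12)*conj(1) + 1*(-6)*conj(-1) + 2*(-1 + sqrt(5))*conj(-1) + 2*(2 + 2*sqrt(5))*conj(1) + 2*(-sqrt(5) - 1)*conj(-1) + 2*(2 - 2*sqrt(5))*conj(1) + 5*(-2)*conj(1) + 5*(4)*conj(-1)]
      = (1/20)[(12) + (6) + (2 - 2*sqrt(5)) + (4 + 4*sqrt(5)) + (2 + 2*sqrt(5)) + (4 - 4*sqrt(5)) + (-10) + (-20)] = 0/20 = 0
  <chi_rho, chi_4> = (1/20)[1*(12)*conj(1) + 1*(-6)*conj(-1) + 2*(-1 + sqrt(5))*conj(-1) + 2*(2 + 2*sqrt(5))*conj(1) + 2*(-sqrt(5) - 1)*conj(-1) + 2*(2 - 2*sqrt(5))*conj(1) + 5*(-2)*conj(-1) + 5*(4)*conj(1)]
      = (1/20)[(12) + (6) + (2 - 2*sqrt(5)) + (4 + 4*sqrt(5)) + (2 + 2*sqrt(5)) + (4 - 4*sqrt(5)) + (10) + (20)] = 60/20 = 3
  <chi_rho, chi_5> = (1/20)[1*(12)*conj(2) + 1*(-6)*conj(-2) + 2*(-1 + sqrt(5))*conj(1/2 + sqrt(5)/2) + 2*(2 + 2*sqrt(5))*conj(-1/2 + sqrt(5)/2) + 2*(-sqrt(5) - 1)*conj(1/2 - sqrt(5)/2) + 2*(2 - 2*sqrt(5))*conj(-sqrt(5)/2 - 1/2) + 5*(-2)*conj(0) + 5*(4)*conj(0)]
      = (1/20)[(24) + (12) + (4) + (8) + (4) + (8) + (0) + (0)] = 60/20 = 3
  <chi_rho, chi_6> = (1/20)[1*(12)*conj(2) + 1*(-6)*conj(2) + 2*(-1 + sqrt(5))*conj(-1/2 + sqrt(5)/2) + 2*(2 + 2*sqrt(5))*conj(-sqrt(5)/2 - 1/2) + 2*(-sqrt(5) - 1)*conj(-sqrt(5)/2 - 1/2) + 2*(2 - 2*sqrt(5))*conj(-1/2 + sqrt(5)/2) + 5*(-2)*conj(0) + 5*(4)*conj(0)]
      = (1/20)[(24) + (-12) + (6 - 2*sqrt(5)) + (-12 - 4*sqrt(5)) + (2*sqrt(5) + 6) + (-12 + 4*sqrt(5)) + (0) + (0)] = 0/20 = 0
  <chi_rho, chi_7> = (1/20)[1*(12)*conj(2) + 1*(-6)*conj(-2) + 2*(-1 + sqrt(5))*conj(1/2 - sqrt(5)/2) + 2*(2 + 2*sqrt(5))*conj(-sqrt(5)/2 - 1/2) + 2*(-sqrt(5) - 1)*conj(1/2 + sqrt(5)/2) + 2*(2 - 2*sqrt(5))*conj(-1/2 + sqrt(5)/2) + 5*(-2)*conj(0) + 5*(4)*conj(0)]
      = (1/20)[(24) + (12) + (-6 + 2*sqrt(5)) + (-12 - 4*sqrt(5)) + (-6 - 2*sqrt(5)) + (-12 + 4*sqrt(5)) + (0) + (0)] = 0/20 = 0
  <chi_rho, chi_8> = (1/20)[1*(12)*conj(2) + 1*(-6)*conj(2) + 2*(-1 + sqrt(5))*conj(-sqrt(5)/2 - 1/2) + 2*(2 + 2*sqrt(5))*conj(-1/2 + sqrt(5)/2) + 2*(-sqrt(5) - 1)*conj(-1/2 + sqrt(5)/2) + 2*(2 - 2*sqrt(5))*conj(-sqrt(5)/2 - 1/2) + 5*(-2)*conj(0) + 5*(4)*conj(0)]
      = (1/20)[(24) + (-12) + (-4) + (8) + (-4) + (8) + (0) + (0)] = 20/20 = 1
Dimension check: dim(rho) = sum (mult * dim) = 1*1 + 0*1 + 0*1 + 3*1 + 3*2 + 0*2 + 0*2 + 1*2 = 12 = chi_rho(e) = 12.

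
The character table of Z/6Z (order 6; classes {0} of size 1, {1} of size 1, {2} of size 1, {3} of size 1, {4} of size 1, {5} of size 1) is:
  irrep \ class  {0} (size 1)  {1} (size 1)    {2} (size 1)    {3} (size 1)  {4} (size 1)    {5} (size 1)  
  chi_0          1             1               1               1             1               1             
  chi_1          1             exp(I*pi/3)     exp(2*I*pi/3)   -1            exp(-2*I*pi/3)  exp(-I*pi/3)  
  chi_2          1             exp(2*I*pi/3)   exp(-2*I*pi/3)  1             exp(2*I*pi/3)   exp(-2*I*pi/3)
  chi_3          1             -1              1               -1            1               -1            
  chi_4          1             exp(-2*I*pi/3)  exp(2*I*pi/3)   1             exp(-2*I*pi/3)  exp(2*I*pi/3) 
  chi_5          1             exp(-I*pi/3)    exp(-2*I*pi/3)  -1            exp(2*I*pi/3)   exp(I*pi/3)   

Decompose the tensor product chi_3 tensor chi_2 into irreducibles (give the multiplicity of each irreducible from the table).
chi_3 tensor chi_2 = chi_5 (all other irreducibles have multiplicity 0).

Proof sketch: The character of a tensor product is the pointwise product (chi_3 * chi_2)(C) = chi_3(C) * chi_2(C):
  {0}: (1)*(1), {1}: (-1)*(exp(2*I*pi/3)), {2}: (1)*(exp(-2*I*pi/3)), {3}: (-1)*(1), {4}: (1)*(exp(2*I*pi/3)), {5}: (-1)*(exp(-2*I*pi/3))
so (chi_3 * chi_2) takes values
  {0} -> 1, {1} -> -exp(2*I*pi/3), {2} -> exp(-2*I*pi/3), {3} -> -1, {4} -> exp(2*I*pi/3), {5} -> -exp(-2*I*pi/3).
Now take the inner product of this character with each irreducible chi from the table, <chi_3*chi_2, chi> = (1/6) sum_C |C| (chi_3*chi_2)(C) conj(chi(C)):
  <chi_3*chi_2, chi_0> = (1/6)[1*(1)*conj(1) + 1*(-exp(2*I*pi/3))*conj(1) + 1*(exp(-2*I*pi/3))*conj(1) + 1*(-1)*conj(1) + 1*(exp(2*I*pi/3))*conj(1) + 1*(-exp(-2*I*pi/3))*conj(1)]
      = (1/6)[(1) + (-exp(2*I*pi/3)) + (exp(-2*I*pi/3)) + (-1) + (exp(2*I*pi/3)) + (-exp(-2*I*pi/3))] = 0/6 = 0
  <chi_3*chi_2, chi_1> = (1/6)[1*(1)*conj(1) + 1*(-exp(2*I*pi/3))*conj(exp(I*pi/3)) + 1*(exp(-2*I*pi/3))*conj(exp(2*I*pi/3)) + 1*(-1)*conj(-1) + 1*(exp(2*I*pi/3))*conj(exp(-2*I*pi/3)) + 1*(-exp(-2*I*pi/3))*conj(exp(-I*pi/3))]
      = (1/6)[(1) + (-exp(I*pi/3)) + (exp(2*I*pi/3)) + (1) + (exp(-2*I*pi/3)) + (-exp(-I*pi/3))] = 0/6 = 0
  <chi_3*chi_2, chi_2> = (1/6)[1*(1)*conj(1) + 1*(-exp(2*I*pi/3))*conj(exp(2*I*pi/3)) + 1*(exp(-2*I*pi/3))*conj(exp(-2*I*pi/3)) + 1*(-1)*conj(1) + 1*(exp(2*I*pi/3))*conj(exp(2*I*pi/3)) + 1*(-exp(-2*I*pi/3))*conj(exp(-2*I*pi/3))]
      = (1/6)[(1) + (-1) + (1) + (-1) + (1) + (-1)] = 0/6 = 0
  <chi_3*chi_2, chi_3> = (1/6)[1*(1)*conj(1) + 1*(-exp(2*I*pi/3))*conj(-1) + 1*(exp(-2*I*pi/3))*conj(1) + 1*(-1)*conj(-1) + 1*(exp(2*I*pi/3))*conj(1) + 1*(-exp(-2*I*pi/3))*conj(-1)]
      = (1/6)[(1) + (exp(2*I*pi/3)) + (exp(-2*I*pi/3)) + (1) + (exp(2*I*pi/3)) + (exp(-2*I*pi/3))] = 0/6 = 0
  <chi_3*chi_2, chi_4> = (1/6)[1*(1)*conj(1) + 1*(-exp(2*I*pi/3))*conj(exp(-2*I*pi/3)) + 1*(exp(-2*I*pi/3))*conj(exp(2*I*pi/3)) + 1*(-1)*conj(1) + 1*(exp(2*I*pi/3))*conj(exp(-2*I*pi/3)) + 1*(-exp(-2*I*pi/3))*conj(exp(2*I*pi/3))]
      = (1/6)[(1) + (-exp(-2*I*pi/3)) + (exp(2*I*pi/3)) + (-1) + (exp(-2*I*pi/3)) + (-exp(2*I*pi/3))] = 0/6 = 0
  <chi_3*chi_2, chi_5> = (1/6)[1*(1)*conj(1) + 1*(-exp(2*I*pi/3))*conj(exp(-I*pi/3)) + 1*(exp(-2*I*pi/3))*conj(exp(-2*I*pi/3)) + 1*(-1)*conj(-1) + 1*(exp(2*I*pi/3))*conj(exp(2*I*pi/3)) + 1*(-exp(-2*I*pi/3))*conj(exp(I*pi/3))]
      = (1/6)[(1) + (1) + (1) + (1) + (1) + (1)] = 6/6 = 1
(Exp terms are combined using exp(i*s)*conj(exp(i*t)) = exp(i*(s-t)), and sums of them are collapsed using the identity that for every m > 1 the m distinct m-th roots of unity sum to 0, e.g. 1 + exp(2*I*pi/3) + exp(-2*I*pi/3) = 0.)
Hence the multiplicities are chi_5: 1. Dimension check: dim(chi_3)*dim(chi_2) = 1*1 = 1 and sum (mult * dim) = 1*1 = 1.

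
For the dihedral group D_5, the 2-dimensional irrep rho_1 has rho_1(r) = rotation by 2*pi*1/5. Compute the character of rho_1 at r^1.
chi_{rho_1}(r^1) = 2*cos(2*pi*1*1/5) = -1/2 + sqrt(5)/2

Argument: rho_1(r^1) is rotation by angle 2*pi*1*1/5, whose trace is 2*cos(2*pi*1*1/5) = -1/2 + sqrt(5)/2.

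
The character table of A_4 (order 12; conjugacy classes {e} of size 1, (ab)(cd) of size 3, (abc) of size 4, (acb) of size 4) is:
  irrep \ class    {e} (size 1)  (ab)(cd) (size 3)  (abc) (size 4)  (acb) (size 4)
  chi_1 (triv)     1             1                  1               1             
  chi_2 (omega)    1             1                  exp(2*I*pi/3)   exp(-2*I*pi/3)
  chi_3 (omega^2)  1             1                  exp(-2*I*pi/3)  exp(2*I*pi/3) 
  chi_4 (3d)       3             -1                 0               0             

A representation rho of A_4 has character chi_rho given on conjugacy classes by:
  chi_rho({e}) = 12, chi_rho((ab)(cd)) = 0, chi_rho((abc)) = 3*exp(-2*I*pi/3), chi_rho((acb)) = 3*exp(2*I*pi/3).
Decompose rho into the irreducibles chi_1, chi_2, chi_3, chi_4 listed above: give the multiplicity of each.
Multiplicities: chi_1: 0, chi_2: 0, chi_3: 3, chi_4: 3.

Explanation: Use <chi_rho, chi> = (1/|G|) sum_C |C| * chi_rho(C) * conj(chi(C)) with |G| = 12 for each irreducible chi in the table:
  <chi_rho, chi_1> = (1/12)[1*(12)*conj(1) + 3*(0)*conj(1) + 4*(3*exp(-2*I*pi/3))*conj(1) + 4*(3*exp(2*I*pi/3))*conj(1)]
      = (1/12)[(12) + (0) + (12*exp(-2*I*pi/3)) + (12*exp(2*I*pi/3))] = 0/12 = 0
  <chi_rho, chi_2> = (1/12)[1*(12)*conj(1) + 3*(0)*conj(1) + 4*(3*exp(-2*I*pi/3))*conj(exp(2*I*pi/3)) + 4*(3*exp(2*I*pi/3))*conj(exp(-2*I*pi/3))]
      = (1/12)[(12) + (0) + (12*exp(2*I*pi/3)) + (12*exp(-2*I*pi/3))] = 0/12 = 0
  <chi_rho, chi_3> = (1/12)[1*(12)*conj(1) + 3*(0)*conj(1) + 4*(3*exp(-2*I*pi/3))*conj(exp(-2*I*pi/3)) + 4*(3*exp(2*I*pi/3))*conj(exp(2*I*pi/3))]
      = (1/12)[(12) + (0) + (12) + (12)] = 36/12 = 3
  <chi_rho, chi_4> = (1/12)[1*(12)*conj(3) + 3*(0)*conj(-1) + 4*(3*exp(-2*I*pi/3))*conj(0) + 4*(3*exp(2*I*pi/3))*conj(0)]
      = (1/12)[(36) + (0) + (0) + (0)] = 36/12 = 3
(Exp terms are combined using exp(i*s)*conj(exp(i*t)) = exp(i*(s-t)), and sums of them are collapsed using the identity that for every m > 1 the m distinct m-th roots of unity sum to 0, e.g. 1 + exp(2*I*pi/3) + exp(-2*I*pi/3) = 0.)
Dimension check: dim(rho) = sum (mult * dim) = 0*1 + 0*1 + 3*1 + 3*3 = 12 = chi_rho(e) = 12.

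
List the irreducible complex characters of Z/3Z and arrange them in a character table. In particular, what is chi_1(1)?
Character table of Z/3Z (irreps indexed chi_0,...,chi_2 with chi_k(m) = zeta_3^(k*m), zeta_3 = exp(2*pi*i/3)):
  irrep \ class  {0} (size 1)  {1} (size 1)    {2} (size 1)  
  chi_0          1             1               1             
  chi_1          1             exp(2*I*pi/3)   exp(-2*I*pi/3)
  chi_2          1             exp(-2*I*pi/3)  exp(2*I*pi/3) 

Spot check: chi_1(1) = zeta_3^(1*1) = zeta_3^1 = exp(2*I*pi/3).

Reasoning: Z/3Z is abelian, so all 3 irreducible complex representations are 1-dimensional. They are given by chi_k(m) = zeta_3^(k*m) for k = 0,...,2. Row orthogonality: sum_m chi_k(m) conj(chi_l(m)) = 3 * [k = l].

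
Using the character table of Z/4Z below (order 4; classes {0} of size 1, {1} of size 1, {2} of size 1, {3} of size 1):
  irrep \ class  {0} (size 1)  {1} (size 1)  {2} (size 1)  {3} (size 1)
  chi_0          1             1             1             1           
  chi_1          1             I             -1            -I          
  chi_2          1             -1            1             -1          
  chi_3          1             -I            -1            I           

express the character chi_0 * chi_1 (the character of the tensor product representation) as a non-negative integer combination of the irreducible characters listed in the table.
chi_0 tensor chi_1 = chi_1 (all other irreducibles have multiplicity 0).

Proof sketch: The character of a tensor product is the pointwise product (chi_0 * chi_1)(C) = chi_0(C) * chi_1(C):
  {0}: (1)*(1), {1}: (1)*(I), {2}: (1)*(-1), {3}: (1)*(-I)
so (chi_0 * chi_1) takes values
  {0} -> 1, {1} -> I, {2} -> -1, {3} -> -I.
Now take the inner product of this character with each irreducible chi from the table, <chi_0*chi_1, chi> = (1/4) sum_C |C| (chi_0*chi_1)(C) conj(chi(C)):
  <chi_0*chi_1, chi_0> = (1/4)[1*(1)*conj(1) + 1*(I)*conj(1) + 1*(-1)*conj(1) + 1*(-I)*conj(1)]
      = (1/4)[(1) + (I) + (-1) + (-I)] = 0/4 = 0
  <chi_0*chi_1, chi_1> = (1/4)[1*(1)*conj(1) + 1*(I)*conj(I) + 1*(-1)*conj(-1) + 1*(-I)*conj(-I)]
      = (1/4)[(1) + (1) + (1) + (1)] = 4/4 = 1
  <chi_0*chi_1, chi_2> = (1/4)[1*(1)*conj(1) + 1*(I)*conj(-1) + 1*(-1)*conj(1) + 1*(-I)*conj(-1)]
      = (1/4)[(1) + (-I) + (-1) + (I)] = 0/4 = 0
  <chi_0*chi_1, chi_3> = (1/4)[1*(1)*conj(1) + 1*(I)*conj(-I) + 1*(-1)*conj(-1) + 1*(-I)*conj(I)]
      = (1/4)[(1) + (-1) + (1) + (-1)] = 0/4 = 0
(Exp terms are combined using exp(i*s)*conj(exp(i*t)) = exp(i*(s-t)), and sums of them are collapsed using the identity that for every m > 1 the m distinct m-th roots of unity sum to 0, e.g. 1 + exp(2*I*pi/3) + exp(-2*I*pi/3) = 0.)
Hence the multiplicities are chi_1: 1. Dimension check: dim(chi_0)*dim(chi_1) = 1*1 = 1 and sum (mult * dim) = 1*1 = 1.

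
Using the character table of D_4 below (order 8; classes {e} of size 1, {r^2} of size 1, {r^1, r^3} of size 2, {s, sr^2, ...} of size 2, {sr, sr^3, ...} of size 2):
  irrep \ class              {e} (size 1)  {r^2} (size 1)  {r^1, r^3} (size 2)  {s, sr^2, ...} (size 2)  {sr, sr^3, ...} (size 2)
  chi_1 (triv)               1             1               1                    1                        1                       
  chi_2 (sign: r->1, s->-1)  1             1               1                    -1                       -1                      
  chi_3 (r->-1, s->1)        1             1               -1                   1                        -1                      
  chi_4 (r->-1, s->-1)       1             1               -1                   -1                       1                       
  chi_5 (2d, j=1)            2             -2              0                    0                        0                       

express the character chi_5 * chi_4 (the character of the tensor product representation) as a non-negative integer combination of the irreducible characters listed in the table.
chi_5 tensor chi_4 = chi_5 (all other irreducibles have multiplicity 0).

Proof sketch: The character of a tensor product is the pointwise product (chi_5 * chi_4)(C) = chi_5(C) * chi_4(C):
  {e}: (2)*(1), {r^2}: (-2)*(1), {r^1, r^3}: (0)*(-1), {s, sr^2, ...}: (0)*(-1), {sr, sr^3, ...}: (0)*(1)
so (chi_5 * chi_4) takes values
  {e} -> 2, {r^2} -> -2, {r^1, r^3} -> 0, {s, sr^2, ...} -> 0, {sr, sr^3, ...} -> 0.
Now take the inner product of this character with each irreducible chi from the table, <chi_5*chi_4, chi> = (1/8) sum_C |C| (chi_5*chi_4)(C) conj(chi(C)):
  <chi_5*chi_4, chi_1> = (1/8)[1*(2)*conj(1) + 1*(-2)*conj(1) + 2*(0)*conj(1) + 2*(0)*conj(1) + 2*(0)*conj(1)]
      = (1/8)[(2) + (-2) + (0) + (0) + (0)] = 0/8 = 0
  <chi_5*chi_4, chi_2> = (1/8)[1*(2)*conj(1) + 1*(-2)*conj(1) + 2*(0)*conj(1) + 2*(0)*conj(-1) + 2*(0)*conj(-1)]
      = (1/8)[(2) + (-2) + (0) + (0) + (0)] = 0/8 = 0
  <chi_5*chi_4, chi_3> = (1/8)[1*(2)*conj(1) + 1*(-2)*conj(1) + 2*(0)*conj(-1) + 2*(0)*conj(1) + 2*(0)*conj(-1)]
      = (1/8)[(2) + (-2) + (0) + (0) + (0)] = 0/8 = 0
  <chi_5*chi_4, chi_4> = (1/8)[1*(2)*conj(1) + 1*(-2)*conj(1) + 2*(0)*conj(-1) + 2*(0)*conj(-1) + 2*(0)*conj(1)]
      = (1/8)[(2) + (-2) + (0) + (0) + (0)] = 0/8 = 0
  <chi_5*chi_4, chi_5> = (1/8)[1*(2)*conj(2) + 1*(-2)*conj(-2) + 2*(0)*conj(0) + 2*(0)*conj(0) + 2*(0)*conj(0)]
      = (1/8)[(4) + (4) + (0) + (0) + (0)] = 8/8 = 1
Hence the multiplicities are chi_5: 1. Dimension check: dim(chi_5)*dim(chi_4) = 2*1 = 2 and sum (mult * dim) = 1*2 = 2.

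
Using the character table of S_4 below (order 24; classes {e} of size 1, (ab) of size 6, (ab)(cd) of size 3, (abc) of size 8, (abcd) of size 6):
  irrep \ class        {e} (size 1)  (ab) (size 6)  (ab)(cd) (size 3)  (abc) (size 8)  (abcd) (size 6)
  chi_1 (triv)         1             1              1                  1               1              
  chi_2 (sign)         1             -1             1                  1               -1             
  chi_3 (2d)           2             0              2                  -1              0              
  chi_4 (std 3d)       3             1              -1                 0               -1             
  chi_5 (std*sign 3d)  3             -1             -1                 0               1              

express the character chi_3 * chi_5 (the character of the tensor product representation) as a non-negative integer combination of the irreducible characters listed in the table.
chi_3 tensor chi_5 = chi_4 + chi_5 (all other irreducibles have multiplicity 0).

Argument: The character of a tensor product is the pointwise product (chi_3 * chi_5)(C) = chi_3(C) * chi_5(C):
  {e}: (2)*(3), (ab): (0)*(-1), (ab)(cd): (2)*(-1), (abc): (-1)*(0), (abcd): (0)*(1)
so (chi_3 * chi_5) takes values
  {e} -> 6, (ab) -> 0, (ab)(cd) -> -2, (abc) -> 0, (abcd) -> 0.
Now take the inner product of this character with each irreducible chi from the table, <chi_3*chi_5, chi> = (1/24) sum_C |C| (chi_3*chi_5)(C) conj(chi(C)):
  <chi_3*chi_5, chi_1> = (1/24)[1*(6)*conj(1) + 6*(0)*conj(1) + 3*(-2)*conj(1) + 8*(0)*conj(1) + 6*(0)*conj(1)]
      = (1/24)[(6) + (0) + (-6) + (0) + (0)] = 0/24 = 0
  <chi_3*chi_5, chi_2> = (1/24)[1*(6)*conj(1) + 6*(0)*conj(-1) + 3*(-2)*conj(1) + 8*(0)*conj(1) + 6*(0)*conj(-1)]
      = (1/24)[(6) + (0) + (-6) + (0) + (0)] = 0/24 = 0
  <chi_3*chi_5, chi_3> = (1/24)[1*(6)*conj(2) + 6*(0)*conj(0) + 3*(-2)*conj(2) + 8*(0)*conj(-1) + 6*(0)*conj(0)]
      = (1/24)[(12) + (0) + (-12) + (0) + (0)] = 0/24 = 0
  <chi_3*chi_5, chi_4> = (1/24)[1*(6)*conj(3) + 6*(0)*conj(1) + 3*(-2)*conj(-1) + 8*(0)*conj(0) + 6*(0)*conj(-1)]
      = (1/24)[(18) + (0) + (6) + (0) + (0)] = 24/24 = 1
  <chi_3*chi_5, chi_5> = (1/24)[1*(6)*conj(3) + 6*(0)*conj(-1) + 3*(-2)*conj(-1) + 8*(0)*conj(0) + 6*(0)*conj(1)]
      = (1/24)[(18) + (0) + (6) + (0) + (0)] = 24/24 = 1
Hence the multiplicities are chi_4: 1, chi_5: 1. Dimension check: dim(chi_3)*dim(chi_5) = 2*3 = 6 and sum (mult * dim) = 1*3 + 1*3 = 6.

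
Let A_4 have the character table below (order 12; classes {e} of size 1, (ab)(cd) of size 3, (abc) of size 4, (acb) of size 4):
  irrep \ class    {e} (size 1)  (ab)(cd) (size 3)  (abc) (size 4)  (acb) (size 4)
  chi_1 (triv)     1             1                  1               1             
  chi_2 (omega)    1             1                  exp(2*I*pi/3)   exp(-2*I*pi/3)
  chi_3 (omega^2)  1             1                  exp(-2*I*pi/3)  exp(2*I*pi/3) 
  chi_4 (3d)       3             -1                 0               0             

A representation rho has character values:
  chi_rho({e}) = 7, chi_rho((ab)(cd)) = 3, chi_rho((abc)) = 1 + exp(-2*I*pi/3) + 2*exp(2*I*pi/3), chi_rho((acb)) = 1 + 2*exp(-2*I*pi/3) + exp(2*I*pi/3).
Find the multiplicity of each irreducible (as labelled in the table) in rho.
Multiplicities: chi_1: 1, chi_2: 2, chi_3: 1, chi_4: 1.

Derivation: Use <chi_rho, chi> = (1/|G|) sum_C |C| * chi_rho(C) * conj(chi(C)) with |G| = 12 for each irreducible chi in the table:
  <chi_rho, chi_1> = (1/12)[1*(7)*conj(1) + 3*(3)*conj(1) + 4*(1 + exp(-2*I*pi/3) + 2*exp(2*I*pi/3))*conj(1) + 4*(1 + 2*exp(-2*I*pi/3) + exp(2*I*pi/3))*conj(1)]
      = (1/12)[(7) + (9) + (4 + 4*exp(-2*I*pi/3) + 8*exp(2*I*pi/3)) + (4 + 8*exp(-2*I*pi/3) + 4*exp(2*I*pi/3))] = 12/12 = 1
  <chi_rho, chi_2> = (1/12)[1*(7)*conj(1) + 3*(3)*conj(1) + 4*(1 + exp(-2*I*pi/3) + 2*exp(2*I*pi/3))*conj(exp(2*I*pi/3)) + 4*(1 + 2*exp(-2*I*pi/3) + exp(2*I*pi/3))*conj(exp(-2*I*pi/3))]
      = (1/12)[(7) + (9) + (4) + (4)] = 24/12 = 2
  <chi_rho, chi_3> = (1/12)[1*(7)*conj(1) + 3*(3)*conj(1) + 4*(1 + exp(-2*I*pi/3) + 2*exp(2*I*pi/3))*conj(exp(-2*I*pi/3)) + 4*(1 + 2*exp(-2*I*pi/3) + exp(2*I*pi/3))*conj(exp(2*I*pi/3))]
      = (1/12)[(7) + (9) + (4 + 8*exp(-2*I*pi/3) + 4*exp(2*I*pi/3)) + (4 + 4*exp(-2*I*pi/3) + 8*exp(2*I*pi/3))] = 12/12 = 1
  <chi_rho, chi_4> = (1/12)[1*(7)*conj(3) + 3*(3)*conj(-1) + 4*(1 + exp(-2*I*pi/3) + 2*exp(2*I*pi/3))*conj(0) + 4*(1 + 2*exp(-2*I*pi/3) + exp(2*I*pi/3))*conj(0)]
      = (1/12)[(21) + (-9) + (0) + (0)] = 12/12 = 1
(Exp terms are combined using exp(i*s)*conj(exp(i*t)) = exp(i*(s-t)), and sums of them are collapsed using the identity that for every m > 1 the m distinct m-th roots of unity sum to 0, e.g. 1 + exp(2*I*pi/3) + exp(-2*I*pi/3) = 0.)
Dimension check: dim(rho) = sum (mult * dim) = 1*1 + 2*1 + 1*1 + 1*3 = 7 = chi_rho(e) = 7.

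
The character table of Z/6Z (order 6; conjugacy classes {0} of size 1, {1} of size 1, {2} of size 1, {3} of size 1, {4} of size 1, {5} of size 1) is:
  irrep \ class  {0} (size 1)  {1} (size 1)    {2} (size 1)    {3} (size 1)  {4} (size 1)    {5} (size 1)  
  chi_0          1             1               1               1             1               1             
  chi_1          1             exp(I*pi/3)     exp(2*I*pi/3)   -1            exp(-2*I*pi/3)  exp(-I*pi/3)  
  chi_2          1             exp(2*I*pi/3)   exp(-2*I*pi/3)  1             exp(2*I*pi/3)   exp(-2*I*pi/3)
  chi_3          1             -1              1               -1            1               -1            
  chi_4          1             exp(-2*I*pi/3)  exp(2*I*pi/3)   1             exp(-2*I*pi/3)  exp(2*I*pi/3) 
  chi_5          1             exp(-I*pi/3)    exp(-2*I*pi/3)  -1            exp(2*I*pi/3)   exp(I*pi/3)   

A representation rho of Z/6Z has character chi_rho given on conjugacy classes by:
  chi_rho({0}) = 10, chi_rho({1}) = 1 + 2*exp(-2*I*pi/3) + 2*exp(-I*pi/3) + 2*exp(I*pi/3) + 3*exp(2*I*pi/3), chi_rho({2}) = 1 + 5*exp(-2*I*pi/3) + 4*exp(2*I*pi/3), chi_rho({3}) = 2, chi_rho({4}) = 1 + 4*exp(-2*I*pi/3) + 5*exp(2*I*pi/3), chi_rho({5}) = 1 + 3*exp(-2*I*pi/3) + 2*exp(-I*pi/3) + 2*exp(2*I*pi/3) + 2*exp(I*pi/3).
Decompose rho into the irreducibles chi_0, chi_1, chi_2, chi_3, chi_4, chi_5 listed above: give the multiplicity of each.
Multiplicities: chi_0: 1, chi_1: 2, chi_2: 3, chi_3: 0, chi_4: 2, chi_5: 2.

Derivation: Use <chi_rho, chi> = (1/|G|) sum_C |C| * chi_rho(C) * conj(chi(C)) with |G| = 6 for each irreducible chi in the table:
  <chi_rho, chi_0> = (1/6)[1*(10)*conj(1) + 1*(1 + 2*exp(-2*I*pi/3) + 2*exp(-I*pi/3) + 2*exp(I*pi/3) + 3*exp(2*I*pi/3))*conj(1) + 1*(1 + 5*exp(-2*I*pi/3) + 4*exp(2*I*pi/3))*conj(1) + 1*(2)*conj(1) + 1*(1 + 4*exp(-2*I*pi/3) + 5*exp(2*I*pi/3))*conj(1) + 1*(1 + 3*exp(-2*I*pi/3) + 2*exp(-I*pi/3) + 2*exp(2*I*pi/3) + 2*exp(I*pi/3))*conj(1)]
      = (1/6)[(10) + (1 + 2*exp(-2*I*pi/3) + 2*exp(-I*pi/3) + 2*exp(I*pi/3) + 3*exp(2*I*pi/3)) + (1 + 5*exp(-2*I*pi/3) + 4*exp(2*I*pi/3)) + (2) + (1 + 4*exp(-2*I*pi/3) + 5*exp(2*I*pi/3)) + (1 + 3*exp(-2*I*pi/3) + 2*exp(-I*pi/3) + 2*exp(2*I*pi/3) + 2*exp(I*pi/3))] = 6/6 = 1
  <chi_rho, chi_1> = (1/6)[1*(10)*conj(1) + 1*(1 + 2*exp(-2*I*pi/3) + 2*exp(-I*pi/3) + 2*exp(I*pi/3) + 3*exp(2*I*pi/3))*conj(exp(I*pi/3)) + 1*(1 + 5*exp(-2*I*pi/3) + 4*exp(2*I*pi/3))*conj(exp(2*I*pi/3)) + 1*(2)*conj(-1) + 1*(1 + 4*exp(-2*I*pi/3) + 5*exp(2*I*pi/3))*conj(exp(-2*I*pi/3)) + 1*(1 + 3*exp(-2*I*pi/3) + 2*exp(-I*pi/3) + 2*exp(2*I*pi/3) + 2*exp(I*pi/3))*conj(exp(-I*pi/3))]
      = (1/6)[(10) + (1) + (4 + exp(-2*I*pi/3) + 5*exp(2*I*pi/3)) + (-2) + (4 + 5*exp(-2*I*pi/3) + exp(2*I*pi/3)) + (1)] = 12/6 = 2
  <chi_rho, chi_2> = (1/6)[1*(10)*conj(1) + 1*(1 + 2*exp(-2*I*pi/3) + 2*exp(-I*pi/3) + 2*exp(I*pi/3) + 3*exp(2*I*pi/3))*conj(exp(2*I*pi/3)) + 1*(1 + 5*exp(-2*I*pi/3) + 4*exp(2*I*pi/3))*conj(exp(-2*I*pi/3)) + 1*(2)*conj(1) + 1*(1 + 4*exp(-2*I*pi/3) + 5*exp(2*I*pi/3))*conj(exp(2*I*pi/3)) + 1*(1 + 3*exp(-2*I*pi/3) + 2*exp(-I*pi/3) + 2*exp(2*I*pi/3) + 2*exp(I*pi/3))*conj(exp(-2*I*pi/3))]
      = (1/6)[(10) + (1 + 2*exp(-I*pi/3) + exp(-2*I*pi/3) + 2*exp(2*I*pi/3)) + (5 + 4*exp(-2*I*pi/3) + exp(2*I*pi/3)) + (2) + (5 + exp(-2*I*pi/3) + 4*exp(2*I*pi/3)) + (1 + 2*exp(-2*I*pi/3) + exp(2*I*pi/3) + 2*exp(I*pi/3))] = 18/6 = 3
  <chi_rho, chi_3> = (1/6)[1*(10)*conj(1) + 1*(1 + 2*exp(-2*I*pi/3) + 2*exp(-I*pi/3) + 2*exp(I*pi/3) + 3*exp(2*I*pi/3))*conj(-1) + 1*(1 + 5*exp(-2*I*pi/3) + 4*exp(2*I*pi/3))*conj(1) + 1*(2)*conj(-1) + 1*(1 + 4*exp(-2*I*pi/3) + 5*exp(2*I*pi/3))*conj(1) + 1*(1 + 3*exp(-2*I*pi/3) + 2*exp(-I*pi/3) + 2*exp(2*I*pi/3) + 2*exp(I*pi/3))*conj(-1)]
      = (1/6)[(10) + (-1 - 3*exp(2*I*pi/3) - 2*exp(I*pi/3) - 2*exp(-I*pi/3) - 2*exp(-2*I*pi/3)) + (1 + 5*exp(-2*I*pi/3) + 4*exp(2*I*pi/3)) + (-2) + (1 + 4*exp(-2*I*pi/3) + 5*exp(2*I*pi/3)) + (-1 - 2*exp(I*pi/3) - 2*exp(2*I*pi/3) - 2*exp(-I*pi/3) - 3*exp(-2*I*pi/3))] = 0/6 = 0
  <chi_rho, chi_4> = (1/6)[1*(10)*conj(1) + 1*(1 + 2*exp(-2*I*pi/3) + 2*exp(-I*pi/3) + 2*exp(I*pi/3) + 3*exp(2*I*pi/3))*conj(exp(-2*I*pi/3)) + 1*(1 + 5*exp(-2*I*pi/3) + 4*exp(2*I*pi/3))*conj(exp(2*I*pi/3)) + 1*(2)*conj(1) + 1*(1 + 4*exp(-2*I*pi/3) + 5*exp(2*I*pi/3))*conj(exp(-2*I*pi/3)) + 1*(1 + 3*exp(-2*I*pi/3) + 2*exp(-I*pi/3) + 2*exp(2*I*pi/3) + 2*exp(I*pi/3))*conj(exp(2*I*pi/3))]
      = (1/6)[(10) + (-1) + (4 + exp(-2*I*pi/3) + 5*exp(2*I*pi/3)) + (2) + (4 + 5*exp(-2*I*pi/3) + exp(2*I*pi/3)) + (-1)] = 12/6 = 2
  <chi_rho, chi_5> = (1/6)[1*(10)*conj(1) + 1*(1 + 2*exp(-2*I*pi/3) + 2*exp(-I*pi/3) + 2*exp(I*pi/3) + 3*exp(2*I*pi/3))*conj(exp(-I*pi/3)) + 1*(1 + 5*exp(-2*I*pi/3) + 4*exp(2*I*pi/3))*conj(exp(-2*I*pi/3)) + 1*(2)*conj(-1) + 1*(1 + 4*exp(-2*I*pi/3) + 5*exp(2*I*pi/3))*conj(exp(2*I*pi/3)) + 1*(1 + 3*exp(-2*I*pi/3) + 2*exp(-I*pi/3) + 2*exp(2*I*pi/3) + 2*exp(I*pi/3))*conj(exp(I*pi/3))]
      = (1/6)[(10) + (-1 + 2*exp(-I*pi/3) + exp(I*pi/3) + 2*exp(2*I*pi/3)) + (5 + 4*exp(-2*I*pi/3) + exp(2*I*pi/3)) + (-2) + (5 + exp(-2*I*pi/3) + 4*exp(2*I*pi/3)) + (-1 + 2*exp(-2*I*pi/3) + exp(-I*pi/3) + 2*exp(I*pi/3))] = 12/6 = 2
(Exp terms are combined using exp(i*s)*conj(exp(i*t)) = exp(i*(s-t)), and sums of them are collapsed using the identity that for every m > 1 the m distinct m-th roots of unity sum to 0, e.g. 1 + exp(2*I*pi/3) + exp(-2*I*pi/3) = 0.)
Dimension check: dim(rho) = sum (mult * dim) = 1*1 + 2*1 + 3*1 + 0*1 + 2*1 + 2*1 = 10 = chi_rho(e) = 10.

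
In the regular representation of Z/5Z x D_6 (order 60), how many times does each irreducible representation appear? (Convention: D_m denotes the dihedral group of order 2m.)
Each irreducible V_i of dimension d_i appears with multiplicity d_i, i.e. rho_reg = (direct sum over all irreducibles V_i) d_i V_i. The irreducible dimensions for Z/5Z x D_6 are 1, 1, 1, 1, 1, 1, 1, 1, 1, 1, 1, 1, 1, 1, 1, 1, 1, 1, 1, 1, 2, 2, 2, 2, 2, 2, 2, 2, 2, 2: 20 irreducibles of dimension 1, each with multiplicity 1; 10 irreducibles of dimension 2, each with multiplicity 2. Total dimension 20*1*1 + 10*2*2 = 60 = |G|.

Why: General theorem: in the regular representation of a finite group G, each irreducible appears with multiplicity equal to its dimension. Check: dim(rho_reg) = sum d_i^2 = 1 + 1 + 1 + 1 + 1 + 1 + 1 + 1 + 1 + 1 + 1 + 1 + 1 + 1 + 1 + 1 + 1 + 1 + 1 + 1 + 4 + 4 + 4 + 4 + 4 + 4 + 4 + 4 + 4 + 4 = 60 = |G|.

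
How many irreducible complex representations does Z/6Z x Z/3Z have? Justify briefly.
18

Reasoning: The number of irreducible complex representations of a finite group equals its number of conjugacy classes. Z/6Z x Z/3Z is abelian of order 18, so every element is its own conjugacy class: 18 classes, so Z/6Z x Z/3Z (order 18) has exactly 18 irreducible complex representations.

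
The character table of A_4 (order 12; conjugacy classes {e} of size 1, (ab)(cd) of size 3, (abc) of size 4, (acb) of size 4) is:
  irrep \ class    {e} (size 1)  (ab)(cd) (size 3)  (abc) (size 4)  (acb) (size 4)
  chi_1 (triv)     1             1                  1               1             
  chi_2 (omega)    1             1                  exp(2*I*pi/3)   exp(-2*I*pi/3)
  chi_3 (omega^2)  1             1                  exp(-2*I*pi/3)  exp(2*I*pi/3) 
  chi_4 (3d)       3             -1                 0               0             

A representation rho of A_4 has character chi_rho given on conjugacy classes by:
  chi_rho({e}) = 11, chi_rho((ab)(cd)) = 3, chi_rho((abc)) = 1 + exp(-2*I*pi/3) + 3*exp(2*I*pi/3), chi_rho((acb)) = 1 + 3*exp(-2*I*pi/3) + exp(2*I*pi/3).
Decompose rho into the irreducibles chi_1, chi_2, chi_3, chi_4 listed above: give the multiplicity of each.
Multiplicities: chi_1: 1, chi_2: 3, chi_3: 1, chi_4: 2.

Justification: Use <chi_rho, chi> = (1/|G|) sum_C |C| * chi_rho(C) * conj(chi(C)) with |G| = 12 for each irreducible chi in the table:
  <chi_rho, chi_1> = (1/12)[1*(11)*conj(1) + 3*(3)*conj(1) + 4*(1 + exp(-2*I*pi/3) + 3*exp(2*I*pi/3))*conj(1) + 4*(1 + 3*exp(-2*I*pi/3) + exp(2*I*pi/3))*conj(1)]
      = (1/12)[(11) + (9) + (4 + 4*exp(-2*I*pi/3) + 12*exp(2*I*pi/3)) + (4 + 12*exp(-2*I*pi/3) + 4*exp(2*I*pi/3))] = 12/12 = 1
  <chi_rho, chi_2> = (1/12)[1*(11)*conj(1) + 3*(3)*conj(1) + 4*(1 + exp(-2*I*pi/3) + 3*exp(2*I*pi/3))*conj(exp(2*I*pi/3)) + 4*(1 + 3*exp(-2*I*pi/3) + exp(2*I*pi/3))*conj(exp(-2*I*pi/3))]
      = (1/12)[(11) + (9) + (8) + (8)] = 36/12 = 3
  <chi_rho, chi_3> = (1/12)[1*(11)*conj(1) + 3*(3)*conj(1) + 4*(1 + exp(-2*I*pi/3) + 3*exp(2*I*pi/3))*conj(exp(-2*I*pi/3)) + 4*(1 + 3*exp(-2*I*pi/3) + exp(2*I*pi/3))*conj(exp(2*I*pi/3))]
      = (1/12)[(11) + (9) + (4 + 12*exp(-2*I*pi/3) + 4*exp(2*I*pi/3)) + (4 + 4*exp(-2*I*pi/3) + 12*exp(2*I*pi/3))] = 12/12 = 1
  <chi_rho, chi_4> = (1/12)[1*(11)*conj(3) + 3*(3)*conj(-1) + 4*(1 + exp(-2*I*pi/3) + 3*exp(2*I*pi/3))*conj(0) + 4*(1 + 3*exp(-2*I*pi/3) + exp(2*I*pi/3))*conj(0)]
      = (1/12)[(33) + (-9) + (0) + (0)] = 24/12 = 2
(Exp terms are combined using exp(i*s)*conj(exp(i*t)) = exp(i*(s-t)), and sums of them are collapsed using the identity that for every m > 1 the m distinct m-th roots of unity sum to 0, e.g. 1 + exp(2*I*pi/3) + exp(-2*I*pi/3) = 0.)
Dimension check: dim(rho) = sum (mult * dim) = 1*1 + 3*1 + 1*1 + 2*3 = 11 = chi_rho(e) = 11.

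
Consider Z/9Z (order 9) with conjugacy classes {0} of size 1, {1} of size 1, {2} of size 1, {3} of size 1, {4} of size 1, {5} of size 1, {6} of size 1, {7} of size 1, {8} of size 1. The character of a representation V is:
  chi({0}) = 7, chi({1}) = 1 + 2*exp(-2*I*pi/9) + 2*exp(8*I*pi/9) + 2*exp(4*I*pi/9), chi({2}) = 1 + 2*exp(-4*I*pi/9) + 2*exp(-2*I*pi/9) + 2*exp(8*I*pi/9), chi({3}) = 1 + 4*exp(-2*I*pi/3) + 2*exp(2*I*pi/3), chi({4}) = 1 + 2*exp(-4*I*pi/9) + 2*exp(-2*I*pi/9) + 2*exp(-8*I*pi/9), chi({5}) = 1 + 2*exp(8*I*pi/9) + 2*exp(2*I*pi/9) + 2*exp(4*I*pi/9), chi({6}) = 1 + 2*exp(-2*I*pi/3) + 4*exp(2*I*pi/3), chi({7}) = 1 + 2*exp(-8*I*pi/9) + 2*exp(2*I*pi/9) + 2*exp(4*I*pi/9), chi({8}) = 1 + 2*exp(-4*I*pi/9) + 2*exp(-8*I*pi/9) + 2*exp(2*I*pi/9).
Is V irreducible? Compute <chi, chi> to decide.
Not irreducible (reducible): <chi, chi> = 13 > 1.

<chi, chi> = (1/|G|) sum_C |C| * |chi(C)|^2 = (1/9)[1*|7|^2 + 1*|1 + 2*exp(-2*I*pi/9) + 2*exp(8*I*pi/9) + 2*exp(4*I*pi/9)|^2 + 1*|1 + 2*exp(-4*I*pi/9) + 2*exp(-2*I*pi/9) + 2*exp(8*I*pi/9)|^2 + 1*|1 + 4*exp(-2*I*pi/3) + 2*exp(2*I*pi/3)|^2 + 1*|1 + 2*exp(-4*I*pi/9) + 2*exp(-2*I*pi/9) + 2*exp(-8*I*pi/9)|^2 + 1*|1 + 2*exp(8*I*pi/9) + 2*exp(2*I*pi/9) + 2*exp(4*I*pi/9)|^2 + 1*|1 + 2*exp(-2*I*pi/3) + 4*exp(2*I*pi/3)|^2 + 1*|1 + 2*exp(-8*I*pi/9) + 2*exp(2*I*pi/9) + 2*exp(4*I*pi/9)|^2 + 1*|1 + 2*exp(-4*I*pi/9) + 2*exp(-8*I*pi/9) + 2*exp(2*I*pi/9)|^2]
  = (1/9)[(49) + (13 + 6*exp(-4*I*pi/9) + 4*exp(-2*I*pi/3) + 6*exp(-8*I*pi/9) + 2*exp(-2*I*pi/9) + 2*exp(2*I*pi/9) + 6*exp(8*I*pi/9) + 4*exp(2*I*pi/3) + 6*exp(4*I*pi/9)) + (13 + 6*exp(-2*I*pi/9) + 4*exp(-2*I*pi/3) + 6*exp(-8*I*pi/9) + 2*exp(-4*I*pi/9) + 2*exp(4*I*pi/9) + 6*exp(8*I*pi/9) + 4*exp(2*I*pi/3) + 6*exp(2*I*pi/9)) + (7) + (13 + 6*exp(-4*I*pi/9) + 6*exp(-2*I*pi/9) + 4*exp(-2*I*pi/3) + 2*exp(-8*I*pi/9) + 2*exp(8*I*pi/9) + 4*exp(2*I*pi/3) + 6*exp(2*I*pi/9) + 6*exp(4*I*pi/9)) + (13 + 6*exp(-4*I*pi/9) + 6*exp(-2*I*pi/9) + 4*exp(-2*I*pi/3) + 2*exp(-8*I*pi/9) + 2*exp(8*I*pi/9) + 4*exp(2*I*pi/3) + 6*exp(2*I*pi/9) + 6*exp(4*I*pi/9)) + (7) + (13 + 6*exp(-2*I*pi/9) + 4*exp(-2*I*pi/3) + 6*exp(-8*I*pi/9) + 2*exp(-4*I*pi/9) + 2*exp(4*I*pi/9) + 6*exp(8*I*pi/9) + 4*exp(2*I*pi/3) + 6*exp(2*I*pi/9)) + (13 + 6*exp(-4*I*pi/9) + 4*exp(-2*I*pi/3) + 6*exp(-8*I*pi/9) + 2*exp(-2*I*pi/9) + 2*exp(2*I*pi/9) + 6*exp(8*I*pi/9) + 4*exp(2*I*pi/3) + 6*exp(4*I*pi/9))] = 117/9 = 13.
(Exp terms are combined using exp(i*s)*conj(exp(i*t)) = exp(i*(s-t)), and sums of them are collapsed using the identity that for every m > 1 the m distinct m-th roots of unity sum to 0, e.g. 1 + exp(2*I*pi/3) + exp(-2*I*pi/3) = 0.)
A character is irreducible iff <chi, chi> = 1, so this representation is reducible.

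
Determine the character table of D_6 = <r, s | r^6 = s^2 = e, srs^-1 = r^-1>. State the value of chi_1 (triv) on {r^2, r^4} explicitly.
Conjugacy classes: {e} of size 1, {r^3} of size 1, {r^1, r^5} of size 2, {r^2, r^4} of size 2, {s, sr^2, ...} of size 3, {sr, sr^3, ...} of size 3.
Character table:
  irrep \ class              {e} (size 1)  {r^3} (size 1)  {r^1, r^5} (size 2)  {r^2, r^4} (size 2)  {s, sr^2, ...} (size 3)  {sr, sr^3, ...} (size 3)
  chi_1 (triv)               1             1               1                    1                    1                        1                       
  chi_2 (sign: r->1, s->-1)  1             1               1                    1                    -1                       -1                      
  chi_3 (r->-1, s->1)        1             -1              -1                   1                    1                        -1                      
  chi_4 (r->-1, s->-1)       1             -1              -1                   1                    -1                       1                       
  chi_5 (2d, j=1)            2             -2              1                    -1                   0                        0                       
  chi_6 (2d, j=2)            2             2               -1                   -1                   0                        0                       

Spot check: chi_1 (triv) on {r^2, r^4} = 1.

Solution. D_6 has order 2*6 = 12 with 6 conjugacy classes, hence 6 irreducibles. Sum of squared dims 1 + 1 + 1 + 1 + 4 + 4 = 12 = |G|. Linear characters come from the abelianisation; the 2-dimensional irreps have character r^k -> 2*cos(2*pi*j*k/6), reflections -> 0.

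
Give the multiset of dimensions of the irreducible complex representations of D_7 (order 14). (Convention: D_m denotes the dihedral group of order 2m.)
Dimensions: 1, 1, 2, 2, 2

Working: There are 5 irreducibles (= number of conjugacy classes). Their dimensions d_i satisfy sum d_i^2 = |G| = 14: 1 + 1 + 4 + 4 + 4 = 14.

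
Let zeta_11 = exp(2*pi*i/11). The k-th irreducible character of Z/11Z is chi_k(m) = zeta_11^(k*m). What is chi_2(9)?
chi_2(9) = zeta_11^18 = exp(-8*I*pi/11)

Details: chi_2(9) = zeta_11^(2*9) = zeta_11^18. Since zeta_11^11 = 1, this equals zeta_11^7 = exp(2*pi*i*7/11) = exp(-8*I*pi/11).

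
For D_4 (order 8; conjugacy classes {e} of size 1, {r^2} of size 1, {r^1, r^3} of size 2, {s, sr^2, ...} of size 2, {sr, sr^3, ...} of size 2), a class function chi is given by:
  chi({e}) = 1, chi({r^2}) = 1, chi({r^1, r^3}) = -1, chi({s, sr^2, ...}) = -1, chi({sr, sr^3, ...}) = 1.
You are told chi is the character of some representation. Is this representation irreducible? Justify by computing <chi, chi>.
Irreducible: <chi, chi> = 1.

Derivation: <chi, chi> = (1/|G|) sum_C |C| * |chi(C)|^2 = (1/8)[1*|1|^2 + 1*|1|^2 + 2*|-1|^2 + 2*|-1|^2 + 2*|1|^2]
  = (1/8)[(1) + (1) + (2) + (2) + (2)] = 8/8 = 1.
A character is irreducible iff <chi, chi> = 1, so this representation is irreducible.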